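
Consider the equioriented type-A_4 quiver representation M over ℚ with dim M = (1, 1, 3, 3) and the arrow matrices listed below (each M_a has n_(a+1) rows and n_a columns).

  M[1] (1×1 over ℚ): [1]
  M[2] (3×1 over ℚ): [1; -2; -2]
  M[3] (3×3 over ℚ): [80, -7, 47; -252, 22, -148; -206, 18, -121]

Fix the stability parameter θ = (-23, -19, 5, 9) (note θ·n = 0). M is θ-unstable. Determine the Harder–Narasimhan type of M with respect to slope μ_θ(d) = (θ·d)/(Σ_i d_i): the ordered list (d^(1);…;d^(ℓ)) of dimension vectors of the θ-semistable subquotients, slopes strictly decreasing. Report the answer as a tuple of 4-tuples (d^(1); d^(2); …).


Interval decomposition of M: I[1,3], I[3,4]^2, I[4,4].
HN type (ℓ=4): μ^(1)=9; μ^(2)=5; μ^(3)=-19; μ^(4)=-23

((0, 0, 0, 3); (0, 0, 3, 0); (0, 1, 0, 0); (1, 0, 0, 0))


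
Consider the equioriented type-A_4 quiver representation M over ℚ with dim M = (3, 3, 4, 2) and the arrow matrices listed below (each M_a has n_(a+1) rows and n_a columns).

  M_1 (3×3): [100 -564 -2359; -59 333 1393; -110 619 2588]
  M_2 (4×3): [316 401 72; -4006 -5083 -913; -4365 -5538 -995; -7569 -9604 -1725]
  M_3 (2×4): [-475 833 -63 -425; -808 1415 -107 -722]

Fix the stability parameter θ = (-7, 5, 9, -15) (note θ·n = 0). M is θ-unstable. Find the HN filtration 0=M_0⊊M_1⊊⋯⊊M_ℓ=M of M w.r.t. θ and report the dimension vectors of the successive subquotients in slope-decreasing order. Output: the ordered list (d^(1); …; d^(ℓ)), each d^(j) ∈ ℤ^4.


Via rank(M_{q-1}∘⋯∘M_p): M ≅ I[1,3], I[1,4]^2, I[3,3].
μ_θ-semistable layers: μ^(1)=9; μ^(2)=5; μ^(3)=-1/3; μ^(4)=-7

((0, 0, 2, 0); (0, 1, 0, 0); (0, 2, 2, 2); (3, 0, 0, 0))


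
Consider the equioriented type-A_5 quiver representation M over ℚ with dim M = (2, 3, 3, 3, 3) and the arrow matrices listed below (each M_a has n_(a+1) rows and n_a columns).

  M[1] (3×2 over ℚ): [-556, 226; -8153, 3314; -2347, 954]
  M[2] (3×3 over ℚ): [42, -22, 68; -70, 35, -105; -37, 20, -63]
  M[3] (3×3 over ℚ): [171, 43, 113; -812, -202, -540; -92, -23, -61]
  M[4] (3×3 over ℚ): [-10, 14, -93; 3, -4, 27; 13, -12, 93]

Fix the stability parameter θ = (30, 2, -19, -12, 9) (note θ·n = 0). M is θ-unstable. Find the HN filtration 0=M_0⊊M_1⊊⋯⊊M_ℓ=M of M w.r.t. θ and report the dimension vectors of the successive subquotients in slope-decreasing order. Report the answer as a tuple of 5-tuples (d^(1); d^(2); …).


Via rank(M_{q-1}∘⋯∘M_p): M ≅ I[1,2], I[1,5], I[2,4], I[3,5], I[5,5].
μ_θ-semistable layers: μ^(1)=16; μ^(2)=9; μ^(3)=1/4; μ^(4)=-29/3; μ^(5)=-12; μ^(6)=-19

((1, 1, 0, 0, 0); (0, 0, 0, 0, 3); (1, 1, 1, 1, 0); (0, 1, 1, 1, 0); (0, 0, 0, 1, 0); (0, 0, 1, 0, 0))


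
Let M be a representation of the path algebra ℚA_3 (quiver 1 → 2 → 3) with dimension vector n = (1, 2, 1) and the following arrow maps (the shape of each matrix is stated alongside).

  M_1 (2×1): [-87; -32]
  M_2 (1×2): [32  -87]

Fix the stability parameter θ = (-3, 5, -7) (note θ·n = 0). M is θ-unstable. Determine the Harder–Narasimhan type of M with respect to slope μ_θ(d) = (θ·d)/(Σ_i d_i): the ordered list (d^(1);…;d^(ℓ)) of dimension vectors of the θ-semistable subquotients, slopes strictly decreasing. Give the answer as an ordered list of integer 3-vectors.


Via rank(M_{q-1}∘⋯∘M_p): M ≅ I[1,2], I[2,3].
μ_θ-semistable layers: μ^(1)=5; μ^(2)=-1; μ^(3)=-3

((0, 1, 0); (0, 1, 1); (1, 0, 0))


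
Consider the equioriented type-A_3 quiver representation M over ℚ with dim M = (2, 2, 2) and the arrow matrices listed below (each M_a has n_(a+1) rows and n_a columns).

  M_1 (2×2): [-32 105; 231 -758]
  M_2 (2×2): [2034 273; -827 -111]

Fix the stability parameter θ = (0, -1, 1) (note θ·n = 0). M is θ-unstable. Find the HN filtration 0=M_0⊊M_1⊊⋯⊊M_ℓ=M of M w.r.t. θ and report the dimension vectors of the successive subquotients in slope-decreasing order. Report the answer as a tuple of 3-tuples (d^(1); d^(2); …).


Interval decomposition of M: I[1,3]^2.
HN type (ℓ=2): μ^(1)=1; μ^(2)=-1/2

((0, 0, 2); (2, 2, 0))


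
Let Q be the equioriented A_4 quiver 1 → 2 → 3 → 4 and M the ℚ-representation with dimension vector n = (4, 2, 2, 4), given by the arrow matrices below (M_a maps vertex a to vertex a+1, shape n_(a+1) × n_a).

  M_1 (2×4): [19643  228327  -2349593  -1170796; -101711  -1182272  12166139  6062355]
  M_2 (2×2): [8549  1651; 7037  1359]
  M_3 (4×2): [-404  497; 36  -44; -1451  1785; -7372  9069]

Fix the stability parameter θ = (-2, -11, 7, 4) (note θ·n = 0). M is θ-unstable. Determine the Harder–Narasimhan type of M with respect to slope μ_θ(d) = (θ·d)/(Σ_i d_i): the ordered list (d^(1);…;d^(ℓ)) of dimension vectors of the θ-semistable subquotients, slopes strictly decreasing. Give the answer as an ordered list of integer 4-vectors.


Interval decomposition of M: I[1,1]^2, I[1,4]^2, I[4,4]^2.
HN type (ℓ=4): μ^(1)=11/2; μ^(2)=4; μ^(3)=-2; μ^(4)=-13/2

((0, 0, 2, 2); (0, 0, 0, 2); (2, 0, 0, 0); (2, 2, 0, 0))


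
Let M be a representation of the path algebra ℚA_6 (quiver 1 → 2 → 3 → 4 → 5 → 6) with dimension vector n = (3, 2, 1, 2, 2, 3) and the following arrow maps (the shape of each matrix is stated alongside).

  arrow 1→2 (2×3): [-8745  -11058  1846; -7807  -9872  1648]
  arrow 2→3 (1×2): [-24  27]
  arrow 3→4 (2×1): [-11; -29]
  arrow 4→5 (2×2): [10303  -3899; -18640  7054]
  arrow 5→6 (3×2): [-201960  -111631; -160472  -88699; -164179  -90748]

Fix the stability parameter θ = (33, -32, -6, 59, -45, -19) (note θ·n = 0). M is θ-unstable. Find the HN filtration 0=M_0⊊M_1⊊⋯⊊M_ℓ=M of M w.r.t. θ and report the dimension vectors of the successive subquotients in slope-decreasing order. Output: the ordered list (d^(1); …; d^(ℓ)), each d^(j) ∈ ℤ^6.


Via rank(M_{q-1}∘⋯∘M_p): M ≅ I[1,1], I[1,2], I[1,6], I[4,6], I[6,6].
μ_θ-semistable layers: μ^(1)=33; μ^(2)=1/2; μ^(3)=-5/3; μ^(4)=-19

((1, 0, 0, 0, 0, 0); (1, 1, 0, 0, 0, 0); (1, 1, 1, 2, 2, 2); (0, 0, 0, 0, 0, 1))


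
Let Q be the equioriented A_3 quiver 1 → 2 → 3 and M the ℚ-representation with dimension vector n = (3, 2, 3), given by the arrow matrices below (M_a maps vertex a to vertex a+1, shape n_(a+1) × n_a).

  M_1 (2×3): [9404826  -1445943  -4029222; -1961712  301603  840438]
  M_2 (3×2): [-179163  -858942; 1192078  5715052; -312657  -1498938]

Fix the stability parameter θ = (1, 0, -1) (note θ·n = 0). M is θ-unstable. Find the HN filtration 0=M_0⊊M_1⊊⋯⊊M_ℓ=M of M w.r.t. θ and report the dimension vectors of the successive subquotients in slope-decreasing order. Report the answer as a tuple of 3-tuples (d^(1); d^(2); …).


Via rank(M_{q-1}∘⋯∘M_p): M ≅ I[1,1], I[1,2], I[1,3], I[3,3]^2.
μ_θ-semistable layers: μ^(1)=1; μ^(2)=1/2; μ^(3)=0; μ^(4)=-1

((1, 0, 0); (1, 1, 0); (1, 1, 1); (0, 0, 2))


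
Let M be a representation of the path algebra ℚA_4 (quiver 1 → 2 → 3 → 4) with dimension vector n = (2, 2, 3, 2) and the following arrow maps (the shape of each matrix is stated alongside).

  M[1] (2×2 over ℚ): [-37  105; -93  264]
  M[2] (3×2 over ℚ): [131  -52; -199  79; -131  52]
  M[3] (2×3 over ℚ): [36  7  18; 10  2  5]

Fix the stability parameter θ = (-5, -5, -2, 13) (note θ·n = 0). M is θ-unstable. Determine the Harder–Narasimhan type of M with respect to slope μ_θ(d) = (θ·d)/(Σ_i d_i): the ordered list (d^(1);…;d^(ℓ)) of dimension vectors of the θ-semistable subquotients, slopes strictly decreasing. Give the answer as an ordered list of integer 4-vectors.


Interval decomposition of M: I[1,4]^2, I[3,3].
HN type (ℓ=3): μ^(1)=13; μ^(2)=-2; μ^(3)=-5

((0, 0, 0, 2); (0, 0, 3, 0); (2, 2, 0, 0))


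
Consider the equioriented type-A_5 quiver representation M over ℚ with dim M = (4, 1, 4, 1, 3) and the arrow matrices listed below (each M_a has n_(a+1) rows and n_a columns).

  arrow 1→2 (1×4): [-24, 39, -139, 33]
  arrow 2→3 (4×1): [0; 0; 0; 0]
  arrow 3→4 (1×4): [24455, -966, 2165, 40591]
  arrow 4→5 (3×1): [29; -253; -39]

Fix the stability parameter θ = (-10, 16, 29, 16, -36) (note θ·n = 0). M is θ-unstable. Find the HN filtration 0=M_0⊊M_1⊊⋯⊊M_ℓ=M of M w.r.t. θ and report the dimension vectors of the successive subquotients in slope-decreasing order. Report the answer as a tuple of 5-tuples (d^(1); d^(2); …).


Via rank(M_{q-1}∘⋯∘M_p): M ≅ I[1,1]^3, I[1,2], I[3,3]^3, I[3,5], I[5,5]^2.
μ_θ-semistable layers: μ^(1)=29; μ^(2)=16; μ^(3)=3; μ^(4)=-10; μ^(5)=-36

((0, 0, 3, 0, 0); (0, 1, 0, 0, 0); (0, 0, 1, 1, 1); (4, 0, 0, 0, 0); (0, 0, 0, 0, 2))


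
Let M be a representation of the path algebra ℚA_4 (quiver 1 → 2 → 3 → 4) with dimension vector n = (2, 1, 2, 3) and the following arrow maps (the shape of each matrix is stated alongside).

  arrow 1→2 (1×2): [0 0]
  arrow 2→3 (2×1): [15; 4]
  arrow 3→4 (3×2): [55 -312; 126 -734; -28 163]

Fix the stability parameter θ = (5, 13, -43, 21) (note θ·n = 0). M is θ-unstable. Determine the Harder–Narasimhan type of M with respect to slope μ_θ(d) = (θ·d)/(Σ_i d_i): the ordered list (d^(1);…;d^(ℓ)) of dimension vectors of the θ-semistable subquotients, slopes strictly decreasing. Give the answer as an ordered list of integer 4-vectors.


Barcode: M ≅ I[1,1]^2, I[2,4], I[3,4], I[4,4]. HN layers by μ_θ (4 steps, strictly decreasing):
  μ^(1)=21; μ^(2)=5; μ^(3)=-15; μ^(4)=-43

((0, 0, 0, 3); (2, 0, 0, 0); (0, 1, 1, 0); (0, 0, 1, 0))


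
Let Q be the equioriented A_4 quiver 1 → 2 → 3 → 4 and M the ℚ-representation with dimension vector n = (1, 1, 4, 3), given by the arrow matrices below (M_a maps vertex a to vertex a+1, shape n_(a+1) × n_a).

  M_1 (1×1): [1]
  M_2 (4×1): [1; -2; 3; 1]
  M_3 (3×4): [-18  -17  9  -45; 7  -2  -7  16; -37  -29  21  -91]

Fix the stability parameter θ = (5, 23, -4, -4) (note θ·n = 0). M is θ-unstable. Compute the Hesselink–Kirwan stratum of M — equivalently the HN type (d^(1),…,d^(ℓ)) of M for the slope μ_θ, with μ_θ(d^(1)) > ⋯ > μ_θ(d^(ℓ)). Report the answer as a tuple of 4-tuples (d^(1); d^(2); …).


Via rank(M_{q-1}∘⋯∘M_p): M ≅ I[1,4], I[3,3], I[3,4]^2.
μ_θ-semistable layers: μ^(1)=5; μ^(2)=-4

((1, 1, 1, 1); (0, 0, 3, 2))


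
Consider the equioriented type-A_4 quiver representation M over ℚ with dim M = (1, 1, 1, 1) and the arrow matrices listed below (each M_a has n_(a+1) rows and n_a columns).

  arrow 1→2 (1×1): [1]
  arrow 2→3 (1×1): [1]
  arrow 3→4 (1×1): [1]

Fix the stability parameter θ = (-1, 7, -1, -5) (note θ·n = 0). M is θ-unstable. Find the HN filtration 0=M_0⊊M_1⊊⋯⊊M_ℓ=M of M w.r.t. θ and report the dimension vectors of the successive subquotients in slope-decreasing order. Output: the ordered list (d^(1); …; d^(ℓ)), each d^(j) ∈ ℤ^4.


Via rank(M_{q-1}∘⋯∘M_p): M ≅ I[1,4].
μ_θ-semistable layers: μ^(1)=1/3; μ^(2)=-1

((0, 1, 1, 1); (1, 0, 0, 0))


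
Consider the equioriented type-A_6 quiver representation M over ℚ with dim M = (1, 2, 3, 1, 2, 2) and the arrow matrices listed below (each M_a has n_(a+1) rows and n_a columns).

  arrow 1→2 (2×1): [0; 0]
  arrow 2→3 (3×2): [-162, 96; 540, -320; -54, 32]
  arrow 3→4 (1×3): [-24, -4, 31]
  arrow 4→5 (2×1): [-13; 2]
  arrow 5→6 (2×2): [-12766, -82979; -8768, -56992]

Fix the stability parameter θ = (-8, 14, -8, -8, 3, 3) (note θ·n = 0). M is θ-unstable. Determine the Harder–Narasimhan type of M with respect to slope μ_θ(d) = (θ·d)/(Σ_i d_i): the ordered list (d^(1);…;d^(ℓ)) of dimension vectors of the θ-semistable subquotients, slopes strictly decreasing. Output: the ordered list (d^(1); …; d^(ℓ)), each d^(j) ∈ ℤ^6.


Interval decomposition of M: I[1,1], I[2,2], I[2,5], I[3,3]^2, I[5,6], I[6,6].
HN type (ℓ=4): μ^(1)=14; μ^(2)=3; μ^(3)=-2/3; μ^(4)=-8

((0, 1, 0, 0, 0, 0); (0, 0, 0, 0, 2, 2); (0, 1, 1, 1, 0, 0); (1, 0, 2, 0, 0, 0))


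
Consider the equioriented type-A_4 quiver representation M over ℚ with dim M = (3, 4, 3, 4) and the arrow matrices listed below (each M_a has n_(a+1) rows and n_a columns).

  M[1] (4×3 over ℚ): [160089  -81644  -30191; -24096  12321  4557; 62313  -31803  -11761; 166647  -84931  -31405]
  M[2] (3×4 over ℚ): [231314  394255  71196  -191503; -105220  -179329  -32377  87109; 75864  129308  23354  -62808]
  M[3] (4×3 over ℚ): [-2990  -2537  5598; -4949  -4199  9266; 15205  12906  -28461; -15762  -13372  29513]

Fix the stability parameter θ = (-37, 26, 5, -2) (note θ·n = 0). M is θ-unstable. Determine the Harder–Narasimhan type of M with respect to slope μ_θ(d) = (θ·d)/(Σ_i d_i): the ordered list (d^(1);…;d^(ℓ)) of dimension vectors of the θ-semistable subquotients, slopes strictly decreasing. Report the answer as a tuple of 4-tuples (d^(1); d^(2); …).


Barcode: M ≅ I[1,4]^3, I[2,2], I[4,4]. HN layers by μ_θ (4 steps, strictly decreasing):
  μ^(1)=26; μ^(2)=29/3; μ^(3)=-2; μ^(4)=-37

((0, 1, 0, 0); (0, 3, 3, 3); (0, 0, 0, 1); (3, 0, 0, 0))


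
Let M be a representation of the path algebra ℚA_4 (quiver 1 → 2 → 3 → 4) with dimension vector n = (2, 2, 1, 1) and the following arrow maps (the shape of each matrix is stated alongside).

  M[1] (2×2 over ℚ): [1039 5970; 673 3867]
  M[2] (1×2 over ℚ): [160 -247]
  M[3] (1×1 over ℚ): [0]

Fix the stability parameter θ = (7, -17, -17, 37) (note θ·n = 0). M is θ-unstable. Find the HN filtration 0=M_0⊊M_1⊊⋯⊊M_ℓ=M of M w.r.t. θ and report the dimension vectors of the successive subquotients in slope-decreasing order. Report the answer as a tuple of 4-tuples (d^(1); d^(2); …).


Interval decomposition of M: I[1,2], I[1,3], I[4,4].
HN type (ℓ=3): μ^(1)=37; μ^(2)=-5; μ^(3)=-9

((0, 0, 0, 1); (1, 1, 0, 0); (1, 1, 1, 0))


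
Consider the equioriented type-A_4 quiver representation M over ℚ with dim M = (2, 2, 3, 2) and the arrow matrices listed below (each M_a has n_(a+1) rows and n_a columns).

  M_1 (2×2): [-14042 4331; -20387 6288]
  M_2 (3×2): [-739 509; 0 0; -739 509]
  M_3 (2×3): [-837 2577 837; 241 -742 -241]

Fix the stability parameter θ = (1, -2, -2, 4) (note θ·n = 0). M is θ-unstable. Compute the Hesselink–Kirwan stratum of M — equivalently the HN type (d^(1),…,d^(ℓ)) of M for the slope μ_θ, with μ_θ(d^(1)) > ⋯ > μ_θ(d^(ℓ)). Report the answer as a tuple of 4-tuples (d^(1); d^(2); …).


Via rank(M_{q-1}∘⋯∘M_p): M ≅ I[1,2], I[1,3], I[3,4]^2.
μ_θ-semistable layers: μ^(1)=4; μ^(2)=-1/2; μ^(3)=-1; μ^(4)=-2

((0, 0, 0, 2); (1, 1, 0, 0); (1, 1, 1, 0); (0, 0, 2, 0))


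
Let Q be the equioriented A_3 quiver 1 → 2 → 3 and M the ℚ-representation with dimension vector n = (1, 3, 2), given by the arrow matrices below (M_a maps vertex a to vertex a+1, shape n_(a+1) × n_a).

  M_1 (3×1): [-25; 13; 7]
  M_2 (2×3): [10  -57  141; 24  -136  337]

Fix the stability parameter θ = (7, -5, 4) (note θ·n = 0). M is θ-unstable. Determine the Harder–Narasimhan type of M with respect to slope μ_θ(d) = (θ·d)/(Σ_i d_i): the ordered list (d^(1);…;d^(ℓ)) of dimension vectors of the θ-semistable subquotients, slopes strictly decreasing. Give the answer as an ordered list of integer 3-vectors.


Barcode: M ≅ I[1,3], I[2,2], I[2,3]. HN layers by μ_θ (3 steps, strictly decreasing):
  μ^(1)=4; μ^(2)=1; μ^(3)=-5

((0, 0, 2); (1, 1, 0); (0, 2, 0))


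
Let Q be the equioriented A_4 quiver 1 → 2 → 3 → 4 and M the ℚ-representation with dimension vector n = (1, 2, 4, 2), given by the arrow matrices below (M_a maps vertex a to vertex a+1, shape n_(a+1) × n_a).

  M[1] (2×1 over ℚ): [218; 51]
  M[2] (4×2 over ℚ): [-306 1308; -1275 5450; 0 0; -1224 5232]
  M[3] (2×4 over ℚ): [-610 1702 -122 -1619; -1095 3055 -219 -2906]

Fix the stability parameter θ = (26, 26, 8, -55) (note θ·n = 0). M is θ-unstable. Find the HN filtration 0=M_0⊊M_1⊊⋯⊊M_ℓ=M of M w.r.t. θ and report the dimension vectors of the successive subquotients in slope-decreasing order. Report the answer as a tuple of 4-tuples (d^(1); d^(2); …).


Barcode: M ≅ I[1,2], I[2,4], I[3,3]^2, I[3,4]. HN layers by μ_θ (4 steps, strictly decreasing):
  μ^(1)=26; μ^(2)=8; μ^(3)=-7; μ^(4)=-47/2

((1, 1, 0, 0); (0, 0, 2, 0); (0, 1, 1, 1); (0, 0, 1, 1))


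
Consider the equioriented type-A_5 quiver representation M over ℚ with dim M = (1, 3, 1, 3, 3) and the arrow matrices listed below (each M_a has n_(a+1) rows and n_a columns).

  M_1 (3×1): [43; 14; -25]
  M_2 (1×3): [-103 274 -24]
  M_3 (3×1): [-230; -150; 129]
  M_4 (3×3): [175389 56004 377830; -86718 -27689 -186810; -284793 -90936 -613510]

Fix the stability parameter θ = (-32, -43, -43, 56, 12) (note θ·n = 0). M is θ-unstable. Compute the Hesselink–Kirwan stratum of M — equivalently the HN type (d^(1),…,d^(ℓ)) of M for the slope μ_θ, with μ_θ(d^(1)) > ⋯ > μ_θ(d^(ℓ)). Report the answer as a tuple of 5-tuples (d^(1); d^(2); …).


Barcode: M ≅ I[1,4], I[2,2]^2, I[4,5]^2, I[5,5]. HN layers by μ_θ (5 steps, strictly decreasing):
  μ^(1)=56; μ^(2)=34; μ^(3)=12; μ^(4)=-118/3; μ^(5)=-43

((0, 0, 0, 1, 0); (0, 0, 0, 2, 2); (0, 0, 0, 0, 1); (1, 1, 1, 0, 0); (0, 2, 0, 0, 0))


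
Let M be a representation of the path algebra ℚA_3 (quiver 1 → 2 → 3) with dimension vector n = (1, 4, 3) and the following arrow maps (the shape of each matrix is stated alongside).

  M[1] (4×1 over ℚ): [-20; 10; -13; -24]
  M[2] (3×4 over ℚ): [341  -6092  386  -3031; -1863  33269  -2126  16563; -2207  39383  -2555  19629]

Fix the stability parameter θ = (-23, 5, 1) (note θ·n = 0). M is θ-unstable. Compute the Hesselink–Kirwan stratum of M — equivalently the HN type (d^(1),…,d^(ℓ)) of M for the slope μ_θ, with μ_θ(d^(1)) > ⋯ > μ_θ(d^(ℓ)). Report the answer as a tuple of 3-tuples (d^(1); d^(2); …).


Barcode: M ≅ I[1,3], I[2,2], I[2,3]^2. HN layers by μ_θ (3 steps, strictly decreasing):
  μ^(1)=5; μ^(2)=3; μ^(3)=-23

((0, 1, 0); (0, 3, 3); (1, 0, 0))


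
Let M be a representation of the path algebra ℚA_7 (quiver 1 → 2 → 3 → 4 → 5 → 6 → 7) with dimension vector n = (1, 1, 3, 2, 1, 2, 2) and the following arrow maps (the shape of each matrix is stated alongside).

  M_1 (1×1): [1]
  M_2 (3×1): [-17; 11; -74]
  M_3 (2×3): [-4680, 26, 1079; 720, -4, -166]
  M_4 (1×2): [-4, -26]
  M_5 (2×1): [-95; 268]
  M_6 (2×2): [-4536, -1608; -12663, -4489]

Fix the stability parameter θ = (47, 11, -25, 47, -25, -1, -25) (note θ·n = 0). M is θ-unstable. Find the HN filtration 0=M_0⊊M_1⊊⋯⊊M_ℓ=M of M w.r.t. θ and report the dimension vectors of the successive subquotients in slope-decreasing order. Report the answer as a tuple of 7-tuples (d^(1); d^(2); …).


Interval decomposition of M: I[1,3], I[3,3], I[3,4], I[4,7], I[6,6], I[7,7].
HN type (ℓ=4): μ^(1)=47; μ^(2)=11; μ^(3)=-1; μ^(4)=-25

((0, 0, 0, 1, 0, 0, 0); (1, 1, 1, 0, 0, 0, 0); (0, 0, 0, 1, 1, 2, 1); (0, 0, 2, 0, 0, 0, 1))


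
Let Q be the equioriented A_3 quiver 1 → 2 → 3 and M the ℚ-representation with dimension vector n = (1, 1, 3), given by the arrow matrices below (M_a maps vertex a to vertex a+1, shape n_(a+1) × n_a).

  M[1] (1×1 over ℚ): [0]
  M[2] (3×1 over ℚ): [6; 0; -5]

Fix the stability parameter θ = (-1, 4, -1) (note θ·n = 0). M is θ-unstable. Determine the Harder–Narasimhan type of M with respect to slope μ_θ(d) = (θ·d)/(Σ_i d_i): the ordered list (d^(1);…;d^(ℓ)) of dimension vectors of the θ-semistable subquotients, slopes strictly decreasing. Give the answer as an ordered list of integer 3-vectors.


Interval decomposition of M: I[1,1], I[2,3], I[3,3]^2.
HN type (ℓ=2): μ^(1)=3/2; μ^(2)=-1

((0, 1, 1); (1, 0, 2))


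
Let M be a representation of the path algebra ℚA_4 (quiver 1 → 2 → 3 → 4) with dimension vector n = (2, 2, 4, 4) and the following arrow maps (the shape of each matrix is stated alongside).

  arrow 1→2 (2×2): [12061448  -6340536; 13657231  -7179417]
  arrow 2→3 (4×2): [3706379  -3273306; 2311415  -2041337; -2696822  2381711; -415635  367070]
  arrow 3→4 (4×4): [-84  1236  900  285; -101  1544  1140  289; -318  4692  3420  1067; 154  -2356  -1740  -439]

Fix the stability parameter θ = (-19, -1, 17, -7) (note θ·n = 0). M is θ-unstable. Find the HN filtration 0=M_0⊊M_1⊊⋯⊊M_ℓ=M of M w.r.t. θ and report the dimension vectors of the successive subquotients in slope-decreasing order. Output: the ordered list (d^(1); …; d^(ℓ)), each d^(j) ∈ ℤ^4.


Via rank(M_{q-1}∘⋯∘M_p): M ≅ I[1,1], I[1,4], I[2,3], I[3,3], I[3,4], I[4,4]^2.
μ_θ-semistable layers: μ^(1)=17; μ^(2)=5; μ^(3)=-1; μ^(4)=-7; μ^(5)=-19

((0, 0, 2, 0); (0, 0, 2, 2); (0, 2, 0, 0); (0, 0, 0, 2); (2, 0, 0, 0))


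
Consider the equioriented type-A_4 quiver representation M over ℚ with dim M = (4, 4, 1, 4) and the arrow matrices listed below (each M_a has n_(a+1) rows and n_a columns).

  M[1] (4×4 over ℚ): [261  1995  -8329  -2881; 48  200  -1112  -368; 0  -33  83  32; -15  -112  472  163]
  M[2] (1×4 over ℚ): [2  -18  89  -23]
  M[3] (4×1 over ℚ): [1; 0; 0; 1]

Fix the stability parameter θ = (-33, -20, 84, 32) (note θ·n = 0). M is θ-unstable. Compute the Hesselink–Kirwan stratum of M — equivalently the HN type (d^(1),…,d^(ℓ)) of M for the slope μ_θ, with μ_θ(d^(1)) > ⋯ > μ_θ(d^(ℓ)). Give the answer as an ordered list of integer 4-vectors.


Barcode: M ≅ I[1,1]^2, I[1,2], I[1,4], I[2,2]^2, I[4,4]^3. HN layers by μ_θ (4 steps, strictly decreasing):
  μ^(1)=58; μ^(2)=32; μ^(3)=-20; μ^(4)=-33

((0, 0, 1, 1); (0, 0, 0, 3); (0, 4, 0, 0); (4, 0, 0, 0))


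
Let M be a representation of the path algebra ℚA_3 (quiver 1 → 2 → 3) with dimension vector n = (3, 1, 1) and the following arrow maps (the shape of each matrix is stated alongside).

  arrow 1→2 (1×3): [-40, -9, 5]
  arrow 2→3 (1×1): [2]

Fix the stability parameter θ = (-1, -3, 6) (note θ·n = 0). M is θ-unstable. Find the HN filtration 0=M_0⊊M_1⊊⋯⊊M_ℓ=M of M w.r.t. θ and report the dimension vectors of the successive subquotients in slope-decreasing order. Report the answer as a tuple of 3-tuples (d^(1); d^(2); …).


Via rank(M_{q-1}∘⋯∘M_p): M ≅ I[1,1]^2, I[1,3].
μ_θ-semistable layers: μ^(1)=6; μ^(2)=-1; μ^(3)=-2

((0, 0, 1); (2, 0, 0); (1, 1, 0))


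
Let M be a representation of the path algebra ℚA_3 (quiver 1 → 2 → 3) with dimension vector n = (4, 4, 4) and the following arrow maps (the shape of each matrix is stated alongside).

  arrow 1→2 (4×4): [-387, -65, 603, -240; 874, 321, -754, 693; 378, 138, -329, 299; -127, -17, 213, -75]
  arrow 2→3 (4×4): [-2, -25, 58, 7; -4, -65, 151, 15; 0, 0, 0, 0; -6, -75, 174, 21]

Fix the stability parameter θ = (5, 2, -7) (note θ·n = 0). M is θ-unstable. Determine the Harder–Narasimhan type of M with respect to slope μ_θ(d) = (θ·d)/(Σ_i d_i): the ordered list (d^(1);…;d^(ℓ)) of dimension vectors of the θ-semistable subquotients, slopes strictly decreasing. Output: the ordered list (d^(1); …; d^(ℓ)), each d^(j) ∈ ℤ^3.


Via rank(M_{q-1}∘⋯∘M_p): M ≅ I[1,2]^2, I[1,3]^2, I[3,3]^2.
μ_θ-semistable layers: μ^(1)=7/2; μ^(2)=0; μ^(3)=-7

((2, 2, 0); (2, 2, 2); (0, 0, 2))


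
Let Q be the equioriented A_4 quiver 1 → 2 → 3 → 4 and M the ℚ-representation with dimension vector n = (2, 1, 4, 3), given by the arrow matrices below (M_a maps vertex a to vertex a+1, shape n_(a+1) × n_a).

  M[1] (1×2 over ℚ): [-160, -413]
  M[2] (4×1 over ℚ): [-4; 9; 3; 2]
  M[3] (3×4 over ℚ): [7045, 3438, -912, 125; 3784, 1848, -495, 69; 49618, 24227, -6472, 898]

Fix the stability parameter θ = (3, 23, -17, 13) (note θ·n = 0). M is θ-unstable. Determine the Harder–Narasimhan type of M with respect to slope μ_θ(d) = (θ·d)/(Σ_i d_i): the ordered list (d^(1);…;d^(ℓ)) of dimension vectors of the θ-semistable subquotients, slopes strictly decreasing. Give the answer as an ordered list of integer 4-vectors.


Barcode: M ≅ I[1,1], I[1,4], I[3,3], I[3,4]^2. HN layers by μ_θ (3 steps, strictly decreasing):
  μ^(1)=13; μ^(2)=3; μ^(3)=-17

((0, 0, 0, 3); (2, 1, 1, 0); (0, 0, 3, 0))


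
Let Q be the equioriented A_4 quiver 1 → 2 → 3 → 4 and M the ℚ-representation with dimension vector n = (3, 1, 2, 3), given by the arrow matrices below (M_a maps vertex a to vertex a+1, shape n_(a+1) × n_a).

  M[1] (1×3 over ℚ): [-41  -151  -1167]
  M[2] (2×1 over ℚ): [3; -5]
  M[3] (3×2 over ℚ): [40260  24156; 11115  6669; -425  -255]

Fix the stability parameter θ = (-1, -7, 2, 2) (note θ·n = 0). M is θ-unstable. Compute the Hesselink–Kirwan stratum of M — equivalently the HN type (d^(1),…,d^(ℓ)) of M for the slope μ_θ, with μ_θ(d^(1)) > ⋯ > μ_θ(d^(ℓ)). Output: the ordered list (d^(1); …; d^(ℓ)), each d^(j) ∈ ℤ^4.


Interval decomposition of M: I[1,1]^2, I[1,3], I[3,4], I[4,4]^2.
HN type (ℓ=3): μ^(1)=2; μ^(2)=-1; μ^(3)=-4

((0, 0, 2, 3); (2, 0, 0, 0); (1, 1, 0, 0))


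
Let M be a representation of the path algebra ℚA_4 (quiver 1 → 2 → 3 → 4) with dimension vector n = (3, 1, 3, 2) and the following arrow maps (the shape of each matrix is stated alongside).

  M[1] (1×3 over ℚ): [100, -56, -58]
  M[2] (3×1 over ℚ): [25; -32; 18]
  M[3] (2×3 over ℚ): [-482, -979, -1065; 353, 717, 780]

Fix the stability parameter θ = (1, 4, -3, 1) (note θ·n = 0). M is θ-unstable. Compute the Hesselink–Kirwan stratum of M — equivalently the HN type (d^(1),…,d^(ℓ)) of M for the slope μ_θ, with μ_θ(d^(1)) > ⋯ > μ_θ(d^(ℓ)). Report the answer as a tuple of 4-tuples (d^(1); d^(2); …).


Via rank(M_{q-1}∘⋯∘M_p): M ≅ I[1,1]^2, I[1,4], I[3,3], I[3,4].
μ_θ-semistable layers: μ^(1)=1; μ^(2)=2/3; μ^(3)=-3

((2, 0, 0, 2); (1, 1, 1, 0); (0, 0, 2, 0))


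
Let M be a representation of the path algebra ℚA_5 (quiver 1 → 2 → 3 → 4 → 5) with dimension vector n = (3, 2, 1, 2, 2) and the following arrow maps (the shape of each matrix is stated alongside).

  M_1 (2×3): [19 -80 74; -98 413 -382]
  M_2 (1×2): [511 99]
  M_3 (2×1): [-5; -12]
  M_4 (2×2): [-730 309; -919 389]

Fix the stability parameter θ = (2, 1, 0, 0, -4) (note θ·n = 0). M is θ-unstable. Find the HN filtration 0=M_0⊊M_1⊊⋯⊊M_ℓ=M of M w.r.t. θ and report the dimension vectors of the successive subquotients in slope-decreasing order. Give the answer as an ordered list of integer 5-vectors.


Via rank(M_{q-1}∘⋯∘M_p): M ≅ I[1,1], I[1,2], I[1,5], I[4,5].
μ_θ-semistable layers: μ^(1)=2; μ^(2)=3/2; μ^(3)=-1/5; μ^(4)=-2

((1, 0, 0, 0, 0); (1, 1, 0, 0, 0); (1, 1, 1, 1, 1); (0, 0, 0, 1, 1))


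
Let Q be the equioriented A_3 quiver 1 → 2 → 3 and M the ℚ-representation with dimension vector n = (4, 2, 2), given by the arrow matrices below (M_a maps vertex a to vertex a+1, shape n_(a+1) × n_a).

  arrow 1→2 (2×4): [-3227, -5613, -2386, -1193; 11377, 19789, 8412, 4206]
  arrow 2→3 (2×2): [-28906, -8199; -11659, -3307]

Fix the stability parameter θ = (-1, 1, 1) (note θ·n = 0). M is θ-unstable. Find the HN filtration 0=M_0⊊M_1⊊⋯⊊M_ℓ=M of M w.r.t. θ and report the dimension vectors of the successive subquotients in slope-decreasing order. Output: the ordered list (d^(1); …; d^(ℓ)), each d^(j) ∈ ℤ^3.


Barcode: M ≅ I[1,1]^2, I[1,3]^2. HN layers by μ_θ (2 steps, strictly decreasing):
  μ^(1)=1; μ^(2)=-1

((0, 2, 2); (4, 0, 0))


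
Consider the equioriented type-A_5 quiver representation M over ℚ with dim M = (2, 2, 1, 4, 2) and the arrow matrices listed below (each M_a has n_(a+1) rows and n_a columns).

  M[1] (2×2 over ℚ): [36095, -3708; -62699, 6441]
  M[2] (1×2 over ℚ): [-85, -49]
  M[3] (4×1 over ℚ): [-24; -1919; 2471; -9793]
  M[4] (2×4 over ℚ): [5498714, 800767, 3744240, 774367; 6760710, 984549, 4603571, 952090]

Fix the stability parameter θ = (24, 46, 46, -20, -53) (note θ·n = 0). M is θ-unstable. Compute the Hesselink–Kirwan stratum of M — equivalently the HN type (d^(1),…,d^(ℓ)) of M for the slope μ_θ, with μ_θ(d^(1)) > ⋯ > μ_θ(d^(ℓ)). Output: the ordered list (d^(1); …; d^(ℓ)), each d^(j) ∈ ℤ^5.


Interval decomposition of M: I[1,2], I[1,4], I[4,4], I[4,5]^2.
HN type (ℓ=4): μ^(1)=46; μ^(2)=24; μ^(3)=-20; μ^(4)=-73/2

((0, 1, 0, 0, 0); (2, 1, 1, 1, 0); (0, 0, 0, 1, 0); (0, 0, 0, 2, 2))


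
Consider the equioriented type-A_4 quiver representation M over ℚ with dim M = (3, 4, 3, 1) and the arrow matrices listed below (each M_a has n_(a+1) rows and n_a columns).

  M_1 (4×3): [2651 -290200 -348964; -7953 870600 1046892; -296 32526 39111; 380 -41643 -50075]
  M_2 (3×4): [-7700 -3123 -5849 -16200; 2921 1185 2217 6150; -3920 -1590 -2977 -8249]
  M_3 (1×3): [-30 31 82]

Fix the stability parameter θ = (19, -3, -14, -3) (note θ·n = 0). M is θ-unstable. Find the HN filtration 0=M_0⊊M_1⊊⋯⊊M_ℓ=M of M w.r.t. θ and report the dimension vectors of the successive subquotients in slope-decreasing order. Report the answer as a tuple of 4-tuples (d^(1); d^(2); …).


Interval decomposition of M: I[1,3]^2, I[1,4], I[2,2].
HN type (ℓ=3): μ^(1)=2/3; μ^(2)=-1/4; μ^(3)=-3

((2, 2, 2, 0); (1, 1, 1, 1); (0, 1, 0, 0))


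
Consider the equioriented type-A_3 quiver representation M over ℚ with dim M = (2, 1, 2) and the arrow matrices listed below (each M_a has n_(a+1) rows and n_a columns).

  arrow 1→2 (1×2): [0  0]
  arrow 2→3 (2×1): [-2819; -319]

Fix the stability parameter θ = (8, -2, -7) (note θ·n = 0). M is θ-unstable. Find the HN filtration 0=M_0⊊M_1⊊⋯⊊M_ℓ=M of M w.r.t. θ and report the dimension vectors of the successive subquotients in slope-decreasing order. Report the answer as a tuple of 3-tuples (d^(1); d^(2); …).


Interval decomposition of M: I[1,1]^2, I[2,3], I[3,3].
HN type (ℓ=3): μ^(1)=8; μ^(2)=-9/2; μ^(3)=-7

((2, 0, 0); (0, 1, 1); (0, 0, 1))


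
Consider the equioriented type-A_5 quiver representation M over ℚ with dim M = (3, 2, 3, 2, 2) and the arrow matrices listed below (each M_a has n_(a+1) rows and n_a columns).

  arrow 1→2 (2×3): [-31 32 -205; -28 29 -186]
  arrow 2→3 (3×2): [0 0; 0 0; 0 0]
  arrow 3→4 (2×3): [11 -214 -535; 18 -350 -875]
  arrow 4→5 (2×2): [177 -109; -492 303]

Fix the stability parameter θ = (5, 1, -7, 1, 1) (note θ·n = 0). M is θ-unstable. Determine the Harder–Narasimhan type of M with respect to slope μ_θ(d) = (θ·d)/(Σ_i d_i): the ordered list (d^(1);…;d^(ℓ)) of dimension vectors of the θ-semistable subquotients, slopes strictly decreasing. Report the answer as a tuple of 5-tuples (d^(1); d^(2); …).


Barcode: M ≅ I[1,1], I[1,2]^2, I[3,3], I[3,5]^2. HN layers by μ_θ (4 steps, strictly decreasing):
  μ^(1)=5; μ^(2)=3; μ^(3)=1; μ^(4)=-7

((1, 0, 0, 0, 0); (2, 2, 0, 0, 0); (0, 0, 0, 2, 2); (0, 0, 3, 0, 0))


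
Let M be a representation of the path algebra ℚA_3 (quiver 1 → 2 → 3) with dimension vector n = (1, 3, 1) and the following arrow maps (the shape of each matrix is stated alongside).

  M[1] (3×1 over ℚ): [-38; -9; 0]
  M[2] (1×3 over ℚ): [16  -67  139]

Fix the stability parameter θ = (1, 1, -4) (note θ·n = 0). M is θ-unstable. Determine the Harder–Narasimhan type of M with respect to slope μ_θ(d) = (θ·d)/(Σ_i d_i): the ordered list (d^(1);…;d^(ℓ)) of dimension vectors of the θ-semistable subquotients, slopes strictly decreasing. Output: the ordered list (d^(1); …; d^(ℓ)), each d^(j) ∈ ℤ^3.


Barcode: M ≅ I[1,3], I[2,2]^2. HN layers by μ_θ (2 steps, strictly decreasing):
  μ^(1)=1; μ^(2)=-2/3

((0, 2, 0); (1, 1, 1))


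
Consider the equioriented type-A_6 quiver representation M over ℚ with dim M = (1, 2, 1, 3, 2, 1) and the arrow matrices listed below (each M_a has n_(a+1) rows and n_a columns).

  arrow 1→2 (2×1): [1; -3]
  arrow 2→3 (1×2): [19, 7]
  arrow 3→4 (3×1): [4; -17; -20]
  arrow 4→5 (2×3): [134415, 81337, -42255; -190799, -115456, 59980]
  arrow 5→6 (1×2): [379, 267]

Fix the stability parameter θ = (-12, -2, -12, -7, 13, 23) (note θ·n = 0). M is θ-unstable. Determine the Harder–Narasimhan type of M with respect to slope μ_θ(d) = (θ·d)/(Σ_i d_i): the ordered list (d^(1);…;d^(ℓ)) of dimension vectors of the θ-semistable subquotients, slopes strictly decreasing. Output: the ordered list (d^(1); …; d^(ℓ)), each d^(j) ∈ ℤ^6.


Via rank(M_{q-1}∘⋯∘M_p): M ≅ I[1,6], I[2,2], I[4,4], I[4,5].
μ_θ-semistable layers: μ^(1)=23; μ^(2)=13; μ^(3)=-2; μ^(4)=-7; μ^(5)=-12

((0, 0, 0, 0, 0, 1); (0, 0, 0, 0, 2, 0); (0, 1, 0, 0, 0, 0); (0, 1, 1, 3, 0, 0); (1, 0, 0, 0, 0, 0))


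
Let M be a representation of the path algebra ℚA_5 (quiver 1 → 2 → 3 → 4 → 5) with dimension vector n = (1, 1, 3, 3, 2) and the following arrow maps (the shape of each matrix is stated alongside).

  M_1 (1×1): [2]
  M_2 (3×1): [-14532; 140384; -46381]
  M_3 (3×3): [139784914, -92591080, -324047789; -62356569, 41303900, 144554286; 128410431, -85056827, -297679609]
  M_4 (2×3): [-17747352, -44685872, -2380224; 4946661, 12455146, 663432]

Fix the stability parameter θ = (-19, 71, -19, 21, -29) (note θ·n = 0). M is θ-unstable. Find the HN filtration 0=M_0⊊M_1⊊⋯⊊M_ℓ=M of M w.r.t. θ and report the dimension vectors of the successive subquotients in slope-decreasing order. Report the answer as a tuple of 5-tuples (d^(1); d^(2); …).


Interval decomposition of M: I[1,5], I[3,4]^2, I[5,5].
HN type (ℓ=4): μ^(1)=21; μ^(2)=11; μ^(3)=-19; μ^(4)=-29

((0, 0, 0, 2, 0); (0, 1, 1, 1, 1); (1, 0, 2, 0, 0); (0, 0, 0, 0, 1))


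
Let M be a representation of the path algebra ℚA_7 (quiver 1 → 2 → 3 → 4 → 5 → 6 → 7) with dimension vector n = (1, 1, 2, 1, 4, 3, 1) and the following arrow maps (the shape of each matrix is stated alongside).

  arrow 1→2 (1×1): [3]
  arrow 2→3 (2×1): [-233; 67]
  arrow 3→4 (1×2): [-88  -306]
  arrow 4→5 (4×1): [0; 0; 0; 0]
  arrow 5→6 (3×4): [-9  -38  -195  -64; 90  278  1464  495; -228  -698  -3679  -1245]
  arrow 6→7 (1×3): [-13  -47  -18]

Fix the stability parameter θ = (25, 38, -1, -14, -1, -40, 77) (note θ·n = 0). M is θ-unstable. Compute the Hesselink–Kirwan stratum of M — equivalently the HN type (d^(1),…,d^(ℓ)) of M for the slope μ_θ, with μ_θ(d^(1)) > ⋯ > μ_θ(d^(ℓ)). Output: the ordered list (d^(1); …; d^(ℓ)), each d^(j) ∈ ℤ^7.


Interval decomposition of M: I[1,4], I[3,3], I[5,5], I[5,6]^2, I[5,7].
HN type (ℓ=4): μ^(1)=77; μ^(2)=12; μ^(3)=-1; μ^(4)=-41/2

((0, 0, 0, 0, 0, 0, 1); (1, 1, 1, 1, 0, 0, 0); (0, 0, 1, 0, 1, 0, 0); (0, 0, 0, 0, 3, 3, 0))


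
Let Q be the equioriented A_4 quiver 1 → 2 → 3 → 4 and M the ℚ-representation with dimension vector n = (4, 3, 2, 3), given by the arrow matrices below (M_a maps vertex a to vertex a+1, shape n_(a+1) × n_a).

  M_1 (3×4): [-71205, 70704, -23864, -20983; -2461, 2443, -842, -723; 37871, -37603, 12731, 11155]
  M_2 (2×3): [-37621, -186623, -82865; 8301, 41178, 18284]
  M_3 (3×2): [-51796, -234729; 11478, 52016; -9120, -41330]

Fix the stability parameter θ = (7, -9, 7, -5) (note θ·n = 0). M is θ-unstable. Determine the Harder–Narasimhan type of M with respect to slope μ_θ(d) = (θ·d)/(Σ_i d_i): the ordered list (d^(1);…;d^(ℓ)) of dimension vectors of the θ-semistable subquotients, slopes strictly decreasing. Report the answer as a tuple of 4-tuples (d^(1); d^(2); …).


Interval decomposition of M: I[1,1], I[1,2], I[1,4]^2, I[4,4].
HN type (ℓ=4): μ^(1)=7; μ^(2)=1; μ^(3)=-1; μ^(4)=-5

((1, 0, 0, 0); (0, 0, 2, 2); (3, 3, 0, 0); (0, 0, 0, 1))


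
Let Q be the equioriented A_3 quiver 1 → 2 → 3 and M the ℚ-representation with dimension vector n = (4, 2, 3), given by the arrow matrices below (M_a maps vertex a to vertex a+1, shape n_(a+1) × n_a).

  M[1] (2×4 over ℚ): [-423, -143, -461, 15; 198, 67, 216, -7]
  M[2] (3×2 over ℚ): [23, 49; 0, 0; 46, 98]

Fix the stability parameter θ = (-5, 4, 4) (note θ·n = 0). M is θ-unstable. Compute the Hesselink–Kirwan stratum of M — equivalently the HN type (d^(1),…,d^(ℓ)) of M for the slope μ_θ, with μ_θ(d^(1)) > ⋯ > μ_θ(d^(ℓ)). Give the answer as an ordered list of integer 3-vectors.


Interval decomposition of M: I[1,1]^2, I[1,2], I[1,3], I[3,3]^2.
HN type (ℓ=2): μ^(1)=4; μ^(2)=-5

((0, 2, 3); (4, 0, 0))


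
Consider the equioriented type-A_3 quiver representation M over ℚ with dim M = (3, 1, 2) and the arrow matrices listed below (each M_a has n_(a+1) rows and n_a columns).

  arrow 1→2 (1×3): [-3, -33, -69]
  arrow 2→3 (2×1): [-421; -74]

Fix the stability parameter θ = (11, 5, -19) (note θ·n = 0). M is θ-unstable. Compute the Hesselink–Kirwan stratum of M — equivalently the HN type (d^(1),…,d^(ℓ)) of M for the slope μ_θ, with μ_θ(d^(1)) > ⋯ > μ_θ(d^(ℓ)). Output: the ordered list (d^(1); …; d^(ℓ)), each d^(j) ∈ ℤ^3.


Barcode: M ≅ I[1,1]^2, I[1,3], I[3,3]. HN layers by μ_θ (3 steps, strictly decreasing):
  μ^(1)=11; μ^(2)=-1; μ^(3)=-19

((2, 0, 0); (1, 1, 1); (0, 0, 1))


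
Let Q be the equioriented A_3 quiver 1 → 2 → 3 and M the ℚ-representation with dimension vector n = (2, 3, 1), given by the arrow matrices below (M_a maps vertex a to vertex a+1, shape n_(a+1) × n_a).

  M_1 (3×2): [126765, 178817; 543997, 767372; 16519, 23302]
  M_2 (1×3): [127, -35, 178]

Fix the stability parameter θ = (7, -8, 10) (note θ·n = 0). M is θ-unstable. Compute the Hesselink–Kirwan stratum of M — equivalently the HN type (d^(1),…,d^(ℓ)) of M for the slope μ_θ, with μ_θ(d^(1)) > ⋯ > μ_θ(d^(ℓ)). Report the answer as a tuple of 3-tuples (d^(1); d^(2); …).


Interval decomposition of M: I[1,2], I[1,3], I[2,2].
HN type (ℓ=3): μ^(1)=10; μ^(2)=-1/2; μ^(3)=-8

((0, 0, 1); (2, 2, 0); (0, 1, 0))


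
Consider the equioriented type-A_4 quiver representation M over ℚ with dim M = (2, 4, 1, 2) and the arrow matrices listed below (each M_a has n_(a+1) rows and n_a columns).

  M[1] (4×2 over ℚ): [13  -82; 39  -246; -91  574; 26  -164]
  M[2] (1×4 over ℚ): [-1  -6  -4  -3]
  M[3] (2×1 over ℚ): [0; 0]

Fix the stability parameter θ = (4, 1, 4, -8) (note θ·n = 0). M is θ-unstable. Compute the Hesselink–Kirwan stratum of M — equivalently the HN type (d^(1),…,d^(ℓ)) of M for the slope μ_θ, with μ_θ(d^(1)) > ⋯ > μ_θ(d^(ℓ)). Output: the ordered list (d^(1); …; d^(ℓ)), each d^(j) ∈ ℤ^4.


Barcode: M ≅ I[1,1], I[1,3], I[2,2]^3, I[4,4]^2. HN layers by μ_θ (4 steps, strictly decreasing):
  μ^(1)=4; μ^(2)=5/2; μ^(3)=1; μ^(4)=-8

((1, 0, 1, 0); (1, 1, 0, 0); (0, 3, 0, 0); (0, 0, 0, 2))


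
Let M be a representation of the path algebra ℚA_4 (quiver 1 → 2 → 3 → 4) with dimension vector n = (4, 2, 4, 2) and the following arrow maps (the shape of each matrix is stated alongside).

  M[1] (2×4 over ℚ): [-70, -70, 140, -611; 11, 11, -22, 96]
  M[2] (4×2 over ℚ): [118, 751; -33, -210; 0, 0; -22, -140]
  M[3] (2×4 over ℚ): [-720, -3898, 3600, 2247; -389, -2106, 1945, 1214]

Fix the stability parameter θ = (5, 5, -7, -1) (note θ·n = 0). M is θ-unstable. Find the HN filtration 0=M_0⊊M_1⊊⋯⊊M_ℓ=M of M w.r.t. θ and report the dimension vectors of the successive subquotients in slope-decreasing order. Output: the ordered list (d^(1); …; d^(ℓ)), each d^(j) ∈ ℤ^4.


Barcode: M ≅ I[1,1]^2, I[1,3], I[1,4], I[3,3], I[3,4]. HN layers by μ_θ (5 steps, strictly decreasing):
  μ^(1)=5; μ^(2)=1; μ^(3)=1/2; μ^(4)=-1; μ^(5)=-7

((2, 0, 0, 0); (1, 1, 1, 0); (1, 1, 1, 1); (0, 0, 0, 1); (0, 0, 2, 0))


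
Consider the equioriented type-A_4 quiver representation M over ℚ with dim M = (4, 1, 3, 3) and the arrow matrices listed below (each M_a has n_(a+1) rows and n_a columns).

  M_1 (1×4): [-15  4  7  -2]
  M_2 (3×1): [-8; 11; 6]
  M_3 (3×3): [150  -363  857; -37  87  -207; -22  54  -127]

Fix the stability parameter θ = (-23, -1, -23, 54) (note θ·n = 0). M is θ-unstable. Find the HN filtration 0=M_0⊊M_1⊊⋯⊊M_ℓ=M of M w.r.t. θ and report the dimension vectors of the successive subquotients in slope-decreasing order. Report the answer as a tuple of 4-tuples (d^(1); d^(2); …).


Barcode: M ≅ I[1,1]^3, I[1,4], I[3,4]^2. HN layers by μ_θ (3 steps, strictly decreasing):
  μ^(1)=54; μ^(2)=-12; μ^(3)=-23

((0, 0, 0, 3); (0, 1, 1, 0); (4, 0, 2, 0))
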